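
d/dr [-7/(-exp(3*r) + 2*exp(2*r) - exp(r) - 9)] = (-21*exp(2*r) + 28*exp(r) - 7)*exp(r)/(exp(3*r) - 2*exp(2*r) + exp(r) + 9)^2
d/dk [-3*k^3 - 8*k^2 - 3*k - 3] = -9*k^2 - 16*k - 3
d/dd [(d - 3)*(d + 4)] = 2*d + 1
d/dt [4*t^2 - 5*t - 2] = 8*t - 5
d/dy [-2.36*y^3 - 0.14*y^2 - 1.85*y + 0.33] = -7.08*y^2 - 0.28*y - 1.85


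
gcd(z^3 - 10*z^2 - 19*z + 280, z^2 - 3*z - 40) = z^2 - 3*z - 40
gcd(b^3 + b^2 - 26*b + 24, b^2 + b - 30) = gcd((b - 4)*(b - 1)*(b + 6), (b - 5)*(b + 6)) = b + 6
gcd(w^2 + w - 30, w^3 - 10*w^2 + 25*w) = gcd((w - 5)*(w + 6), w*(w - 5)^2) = w - 5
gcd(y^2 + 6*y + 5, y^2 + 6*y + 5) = y^2 + 6*y + 5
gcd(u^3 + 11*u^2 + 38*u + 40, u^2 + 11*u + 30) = u + 5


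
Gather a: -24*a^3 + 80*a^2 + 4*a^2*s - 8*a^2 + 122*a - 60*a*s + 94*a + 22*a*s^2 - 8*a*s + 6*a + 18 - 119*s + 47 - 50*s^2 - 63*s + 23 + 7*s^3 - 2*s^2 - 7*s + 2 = -24*a^3 + a^2*(4*s + 72) + a*(22*s^2 - 68*s + 222) + 7*s^3 - 52*s^2 - 189*s + 90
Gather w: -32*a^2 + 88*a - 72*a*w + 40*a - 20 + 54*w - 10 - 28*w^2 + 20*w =-32*a^2 + 128*a - 28*w^2 + w*(74 - 72*a) - 30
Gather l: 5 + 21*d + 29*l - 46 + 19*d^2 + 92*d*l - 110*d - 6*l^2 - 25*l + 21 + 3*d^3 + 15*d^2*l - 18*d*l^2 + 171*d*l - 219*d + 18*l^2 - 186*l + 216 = 3*d^3 + 19*d^2 - 308*d + l^2*(12 - 18*d) + l*(15*d^2 + 263*d - 182) + 196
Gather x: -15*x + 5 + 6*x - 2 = 3 - 9*x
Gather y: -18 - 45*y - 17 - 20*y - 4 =-65*y - 39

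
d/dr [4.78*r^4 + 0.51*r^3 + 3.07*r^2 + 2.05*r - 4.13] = 19.12*r^3 + 1.53*r^2 + 6.14*r + 2.05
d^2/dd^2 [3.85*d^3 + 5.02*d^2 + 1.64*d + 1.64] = 23.1*d + 10.04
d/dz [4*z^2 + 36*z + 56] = 8*z + 36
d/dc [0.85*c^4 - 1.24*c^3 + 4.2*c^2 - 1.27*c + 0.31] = 3.4*c^3 - 3.72*c^2 + 8.4*c - 1.27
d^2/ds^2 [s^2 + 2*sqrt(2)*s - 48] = 2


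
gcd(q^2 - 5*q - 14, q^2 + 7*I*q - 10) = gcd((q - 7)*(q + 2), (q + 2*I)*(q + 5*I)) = 1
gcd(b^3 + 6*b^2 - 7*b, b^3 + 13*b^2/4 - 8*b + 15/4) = b - 1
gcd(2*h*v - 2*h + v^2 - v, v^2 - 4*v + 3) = v - 1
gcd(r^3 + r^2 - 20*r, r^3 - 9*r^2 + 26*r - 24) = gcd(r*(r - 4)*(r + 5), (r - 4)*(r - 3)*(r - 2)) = r - 4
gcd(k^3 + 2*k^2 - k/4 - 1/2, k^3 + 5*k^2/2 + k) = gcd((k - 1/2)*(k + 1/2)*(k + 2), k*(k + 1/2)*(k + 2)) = k^2 + 5*k/2 + 1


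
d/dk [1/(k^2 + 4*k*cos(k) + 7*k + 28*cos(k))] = (4*k*sin(k) - 2*k + 28*sin(k) - 4*cos(k) - 7)/((k + 7)^2*(k + 4*cos(k))^2)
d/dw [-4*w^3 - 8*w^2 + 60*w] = -12*w^2 - 16*w + 60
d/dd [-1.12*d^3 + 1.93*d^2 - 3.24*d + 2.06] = -3.36*d^2 + 3.86*d - 3.24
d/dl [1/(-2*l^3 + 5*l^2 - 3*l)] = (6*l^2 - 10*l + 3)/(l^2*(2*l^2 - 5*l + 3)^2)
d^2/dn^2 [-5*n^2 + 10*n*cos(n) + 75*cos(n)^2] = -10*n*cos(n) + 300*sin(n)^2 - 20*sin(n) - 160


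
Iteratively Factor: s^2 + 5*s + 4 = (s + 4)*(s + 1)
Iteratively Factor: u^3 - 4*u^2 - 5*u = (u - 5)*(u^2 + u) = (u - 5)*(u + 1)*(u)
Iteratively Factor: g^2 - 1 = (g + 1)*(g - 1)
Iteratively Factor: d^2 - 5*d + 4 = (d - 1)*(d - 4)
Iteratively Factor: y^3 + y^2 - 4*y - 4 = (y + 1)*(y^2 - 4) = (y + 1)*(y + 2)*(y - 2)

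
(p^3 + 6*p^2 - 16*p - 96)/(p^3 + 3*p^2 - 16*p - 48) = (p + 6)/(p + 3)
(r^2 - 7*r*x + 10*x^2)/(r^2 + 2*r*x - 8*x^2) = (r - 5*x)/(r + 4*x)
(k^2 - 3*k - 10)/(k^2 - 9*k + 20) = (k + 2)/(k - 4)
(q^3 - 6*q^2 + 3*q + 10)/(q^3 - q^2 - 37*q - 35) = (q^2 - 7*q + 10)/(q^2 - 2*q - 35)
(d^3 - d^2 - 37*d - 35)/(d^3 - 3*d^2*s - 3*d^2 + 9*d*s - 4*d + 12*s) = (-d^2 + 2*d + 35)/(-d^2 + 3*d*s + 4*d - 12*s)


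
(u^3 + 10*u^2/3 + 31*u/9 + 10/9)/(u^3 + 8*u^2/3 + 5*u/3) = (u + 2/3)/u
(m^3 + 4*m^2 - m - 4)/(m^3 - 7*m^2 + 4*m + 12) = (m^2 + 3*m - 4)/(m^2 - 8*m + 12)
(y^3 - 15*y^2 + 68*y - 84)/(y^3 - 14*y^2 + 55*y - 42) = (y - 2)/(y - 1)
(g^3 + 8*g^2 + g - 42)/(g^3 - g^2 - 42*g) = (-g^3 - 8*g^2 - g + 42)/(g*(-g^2 + g + 42))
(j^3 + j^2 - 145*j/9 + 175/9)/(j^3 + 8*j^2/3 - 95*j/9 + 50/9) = (3*j - 7)/(3*j - 2)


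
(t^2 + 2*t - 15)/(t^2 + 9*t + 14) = (t^2 + 2*t - 15)/(t^2 + 9*t + 14)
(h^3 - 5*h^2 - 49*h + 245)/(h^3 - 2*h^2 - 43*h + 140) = (h - 7)/(h - 4)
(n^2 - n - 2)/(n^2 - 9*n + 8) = (n^2 - n - 2)/(n^2 - 9*n + 8)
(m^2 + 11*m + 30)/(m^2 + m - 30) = (m + 5)/(m - 5)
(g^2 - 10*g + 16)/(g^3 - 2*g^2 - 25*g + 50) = (g - 8)/(g^2 - 25)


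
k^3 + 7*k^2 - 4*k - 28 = (k - 2)*(k + 2)*(k + 7)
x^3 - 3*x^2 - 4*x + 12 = (x - 3)*(x - 2)*(x + 2)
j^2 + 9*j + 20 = (j + 4)*(j + 5)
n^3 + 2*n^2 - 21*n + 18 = (n - 3)*(n - 1)*(n + 6)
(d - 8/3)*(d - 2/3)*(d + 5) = d^3 + 5*d^2/3 - 134*d/9 + 80/9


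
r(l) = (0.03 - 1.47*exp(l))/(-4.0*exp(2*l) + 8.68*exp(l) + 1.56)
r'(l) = (0.03 - 1.47*exp(l))*(8.0*exp(2*l) - 8.68*exp(l))/(-4.0*exp(2*l) + 8.68*exp(l) + 1.56)^2 - 1.47*exp(l)/(-4.0*exp(2*l) + 8.68*exp(l) + 1.56)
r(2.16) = 0.06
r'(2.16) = -0.08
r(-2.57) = -0.04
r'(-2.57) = -0.04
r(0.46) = -0.44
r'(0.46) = -0.96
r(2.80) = 0.03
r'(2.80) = -0.03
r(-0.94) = -0.13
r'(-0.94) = -0.07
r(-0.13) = -0.21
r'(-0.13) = -0.16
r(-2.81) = -0.03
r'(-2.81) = -0.04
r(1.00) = 0.90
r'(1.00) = -6.36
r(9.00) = 0.00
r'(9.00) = 0.00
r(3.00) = 0.02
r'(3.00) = -0.02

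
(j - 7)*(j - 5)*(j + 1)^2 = j^4 - 10*j^3 + 12*j^2 + 58*j + 35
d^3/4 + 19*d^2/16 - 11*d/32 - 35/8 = (d/4 + 1)*(d - 7/4)*(d + 5/2)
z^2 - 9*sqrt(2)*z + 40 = (z - 5*sqrt(2))*(z - 4*sqrt(2))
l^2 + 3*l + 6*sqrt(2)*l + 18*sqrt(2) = (l + 3)*(l + 6*sqrt(2))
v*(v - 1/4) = v^2 - v/4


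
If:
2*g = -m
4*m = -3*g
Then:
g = 0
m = 0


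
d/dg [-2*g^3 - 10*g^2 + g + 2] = -6*g^2 - 20*g + 1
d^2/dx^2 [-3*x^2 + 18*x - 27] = -6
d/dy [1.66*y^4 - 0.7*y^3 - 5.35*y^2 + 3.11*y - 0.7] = 6.64*y^3 - 2.1*y^2 - 10.7*y + 3.11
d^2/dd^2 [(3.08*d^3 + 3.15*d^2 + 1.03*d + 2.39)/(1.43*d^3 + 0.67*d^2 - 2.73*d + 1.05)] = (6.98097400000006*d^6 + 84.781554*d^5 + 82.85706*d^4 + 32.487996*d^3 - 134.37231*d^2 - 31.734234*d + 45.112872)/(2.924207*d^9 + 4.110249*d^8 - 14.82195*d^7 - 8.95148*d^6 + 34.33248*d^5 - 8.200206*d^4 - 27.140022*d^3 + 25.69266*d^2 - 9.029475*d + 1.157625)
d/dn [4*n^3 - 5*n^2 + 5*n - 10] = 12*n^2 - 10*n + 5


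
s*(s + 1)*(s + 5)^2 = s^4 + 11*s^3 + 35*s^2 + 25*s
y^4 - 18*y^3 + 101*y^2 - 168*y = y*(y - 8)*(y - 7)*(y - 3)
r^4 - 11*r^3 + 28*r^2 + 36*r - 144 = (r - 6)*(r - 4)*(r - 3)*(r + 2)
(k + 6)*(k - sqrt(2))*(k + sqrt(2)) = k^3 + 6*k^2 - 2*k - 12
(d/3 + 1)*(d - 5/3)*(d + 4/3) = d^3/3 + 8*d^2/9 - 29*d/27 - 20/9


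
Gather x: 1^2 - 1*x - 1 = -x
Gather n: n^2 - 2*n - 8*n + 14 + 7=n^2 - 10*n + 21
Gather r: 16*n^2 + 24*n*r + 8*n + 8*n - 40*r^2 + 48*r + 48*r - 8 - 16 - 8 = 16*n^2 + 16*n - 40*r^2 + r*(24*n + 96) - 32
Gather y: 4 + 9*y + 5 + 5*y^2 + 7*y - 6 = 5*y^2 + 16*y + 3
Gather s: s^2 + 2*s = s^2 + 2*s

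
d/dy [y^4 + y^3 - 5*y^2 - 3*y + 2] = 4*y^3 + 3*y^2 - 10*y - 3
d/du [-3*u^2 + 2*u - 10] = 2 - 6*u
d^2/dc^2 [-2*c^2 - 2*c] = -4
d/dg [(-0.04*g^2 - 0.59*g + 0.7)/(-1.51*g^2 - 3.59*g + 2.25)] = (-0.7473*g^2 + 1.934*g + 1.1855)/(2.2801*g^4 + 10.8418*g^3 + 6.0931*g^2 - 16.155*g + 5.0625)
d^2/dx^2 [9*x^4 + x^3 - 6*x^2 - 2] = 108*x^2 + 6*x - 12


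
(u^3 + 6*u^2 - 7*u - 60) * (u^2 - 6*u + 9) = u^5 - 34*u^3 + 36*u^2 + 297*u - 540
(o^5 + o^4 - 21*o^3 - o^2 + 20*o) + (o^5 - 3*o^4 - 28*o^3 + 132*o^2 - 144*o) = 2*o^5 - 2*o^4 - 49*o^3 + 131*o^2 - 124*o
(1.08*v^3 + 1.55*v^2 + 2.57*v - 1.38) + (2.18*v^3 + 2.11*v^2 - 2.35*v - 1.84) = 3.26*v^3 + 3.66*v^2 + 0.22*v - 3.22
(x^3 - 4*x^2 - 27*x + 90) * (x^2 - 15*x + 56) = x^5 - 19*x^4 + 89*x^3 + 271*x^2 - 2862*x + 5040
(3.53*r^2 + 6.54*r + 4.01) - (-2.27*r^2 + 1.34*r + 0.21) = 5.8*r^2 + 5.2*r + 3.8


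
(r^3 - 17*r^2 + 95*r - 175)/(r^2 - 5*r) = r - 12 + 35/r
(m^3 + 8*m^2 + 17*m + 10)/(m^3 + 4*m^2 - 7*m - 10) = (m + 2)/(m - 2)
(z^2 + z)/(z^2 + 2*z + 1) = z/(z + 1)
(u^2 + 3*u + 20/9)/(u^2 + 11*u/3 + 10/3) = (u + 4/3)/(u + 2)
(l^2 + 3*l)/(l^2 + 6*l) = (l + 3)/(l + 6)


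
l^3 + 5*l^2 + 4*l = l*(l + 1)*(l + 4)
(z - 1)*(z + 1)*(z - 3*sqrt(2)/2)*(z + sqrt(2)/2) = z^4 - sqrt(2)*z^3 - 5*z^2/2 + sqrt(2)*z + 3/2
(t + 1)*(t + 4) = t^2 + 5*t + 4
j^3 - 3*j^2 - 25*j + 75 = (j - 5)*(j - 3)*(j + 5)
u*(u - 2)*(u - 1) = u^3 - 3*u^2 + 2*u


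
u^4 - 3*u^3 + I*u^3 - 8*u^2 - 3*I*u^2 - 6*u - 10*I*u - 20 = (u - 5)*(u + 2)*(u - I)*(u + 2*I)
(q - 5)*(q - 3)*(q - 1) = q^3 - 9*q^2 + 23*q - 15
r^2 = r^2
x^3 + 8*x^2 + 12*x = x*(x + 2)*(x + 6)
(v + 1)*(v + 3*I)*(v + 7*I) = v^3 + v^2 + 10*I*v^2 - 21*v + 10*I*v - 21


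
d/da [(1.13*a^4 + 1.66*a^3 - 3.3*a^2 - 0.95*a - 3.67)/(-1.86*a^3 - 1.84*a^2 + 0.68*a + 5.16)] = (-2.1018*a^6 - 4.1584*a^5 - 6.8872*a^4 + 22.0468*a^3 + 1.2262*a^2 - 47.5616*a - 2.4064)/(3.4596*a^6 + 6.8448*a^5 + 0.856*a^4 - 21.6976*a^3 - 18.5264*a^2 + 7.0176*a + 26.6256)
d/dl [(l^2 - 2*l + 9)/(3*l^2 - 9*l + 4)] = (-3*l^2 - 46*l + 73)/(9*l^4 - 54*l^3 + 105*l^2 - 72*l + 16)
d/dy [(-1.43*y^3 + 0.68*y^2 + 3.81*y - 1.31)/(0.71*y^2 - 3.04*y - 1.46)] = (-1.0153*y^4 + 8.6944*y^3 + 1.4911*y^2 - 0.125399999999999*y - 9.545)/(0.5041*y^4 - 4.3168*y^3 + 7.1684*y^2 + 8.8768*y + 2.1316)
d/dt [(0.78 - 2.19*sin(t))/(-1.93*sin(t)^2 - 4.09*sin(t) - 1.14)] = (-4.2267*sin(t)^2 + 3.0108*sin(t) + 5.6868)*cos(t)/(3.7249*sin(t)^4 + 15.7874*sin(t)^3 + 21.1285*sin(t)^2 + 9.3252*sin(t) + 1.2996)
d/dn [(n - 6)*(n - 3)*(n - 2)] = 3*n^2 - 22*n + 36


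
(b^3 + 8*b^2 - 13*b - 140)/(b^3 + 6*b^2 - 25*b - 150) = (b^2 + 3*b - 28)/(b^2 + b - 30)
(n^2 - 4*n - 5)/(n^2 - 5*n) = (n + 1)/n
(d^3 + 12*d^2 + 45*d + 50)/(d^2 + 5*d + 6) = (d^2 + 10*d + 25)/(d + 3)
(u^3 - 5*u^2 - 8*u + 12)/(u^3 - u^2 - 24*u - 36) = (u - 1)/(u + 3)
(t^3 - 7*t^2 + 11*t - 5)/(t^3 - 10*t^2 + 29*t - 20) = (t - 1)/(t - 4)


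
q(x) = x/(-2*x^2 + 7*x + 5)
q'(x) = x*(4*x - 7)/(-2*x^2 + 7*x + 5)^2 + 1/(-2*x^2 + 7*x + 5) = (2*x^2 + 5)/(4*x^4 - 28*x^3 + 29*x^2 + 70*x + 25)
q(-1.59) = 0.14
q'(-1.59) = 0.08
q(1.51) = 0.14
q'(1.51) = 0.08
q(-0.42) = -0.25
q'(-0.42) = 1.84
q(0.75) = 0.08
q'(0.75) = 0.07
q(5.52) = -0.32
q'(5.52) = 0.22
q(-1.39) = 0.16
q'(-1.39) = 0.12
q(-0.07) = -0.02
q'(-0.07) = 0.25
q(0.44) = 0.06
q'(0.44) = 0.09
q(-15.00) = 0.03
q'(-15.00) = 0.00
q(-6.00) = 0.06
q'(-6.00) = 0.01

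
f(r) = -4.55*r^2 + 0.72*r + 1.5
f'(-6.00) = 55.32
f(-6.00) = -166.62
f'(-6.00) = 55.32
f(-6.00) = -166.62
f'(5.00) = -44.78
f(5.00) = -108.65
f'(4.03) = -35.95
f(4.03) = -69.49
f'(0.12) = -0.37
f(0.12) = 1.52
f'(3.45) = -30.68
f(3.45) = -50.17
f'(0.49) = -3.74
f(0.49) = 0.76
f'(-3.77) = 35.03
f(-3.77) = -65.88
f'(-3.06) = 28.57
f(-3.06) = -43.31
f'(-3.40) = 31.66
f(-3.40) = -53.55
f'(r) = 0.72 - 9.1*r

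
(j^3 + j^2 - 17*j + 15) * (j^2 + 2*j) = j^5 + 3*j^4 - 15*j^3 - 19*j^2 + 30*j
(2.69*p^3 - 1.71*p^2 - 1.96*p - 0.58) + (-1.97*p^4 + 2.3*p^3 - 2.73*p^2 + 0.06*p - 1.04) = -1.97*p^4 + 4.99*p^3 - 4.44*p^2 - 1.9*p - 1.62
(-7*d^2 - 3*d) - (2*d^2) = -9*d^2 - 3*d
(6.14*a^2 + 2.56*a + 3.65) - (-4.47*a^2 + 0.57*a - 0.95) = 10.61*a^2 + 1.99*a + 4.6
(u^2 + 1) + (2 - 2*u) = u^2 - 2*u + 3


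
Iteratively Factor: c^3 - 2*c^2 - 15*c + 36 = (c - 3)*(c^2 + c - 12) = (c - 3)^2*(c + 4)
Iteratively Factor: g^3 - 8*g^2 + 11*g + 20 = (g - 4)*(g^2 - 4*g - 5) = (g - 5)*(g - 4)*(g + 1)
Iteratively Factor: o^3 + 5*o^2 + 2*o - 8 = (o - 1)*(o^2 + 6*o + 8) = (o - 1)*(o + 4)*(o + 2)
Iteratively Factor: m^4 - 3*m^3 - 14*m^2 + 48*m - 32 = (m + 4)*(m^3 - 7*m^2 + 14*m - 8) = (m - 4)*(m + 4)*(m^2 - 3*m + 2) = (m - 4)*(m - 2)*(m + 4)*(m - 1)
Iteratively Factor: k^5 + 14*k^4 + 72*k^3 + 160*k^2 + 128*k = (k + 4)*(k^4 + 10*k^3 + 32*k^2 + 32*k) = (k + 4)^2*(k^3 + 6*k^2 + 8*k) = (k + 2)*(k + 4)^2*(k^2 + 4*k) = k*(k + 2)*(k + 4)^2*(k + 4)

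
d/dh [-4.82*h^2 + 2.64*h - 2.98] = 2.64 - 9.64*h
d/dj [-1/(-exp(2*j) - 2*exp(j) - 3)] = -2*(exp(j) + 1)*exp(j)/(exp(2*j) + 2*exp(j) + 3)^2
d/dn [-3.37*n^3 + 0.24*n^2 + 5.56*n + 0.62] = -10.11*n^2 + 0.48*n + 5.56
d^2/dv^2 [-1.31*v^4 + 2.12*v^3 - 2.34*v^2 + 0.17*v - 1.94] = -15.72*v^2 + 12.72*v - 4.68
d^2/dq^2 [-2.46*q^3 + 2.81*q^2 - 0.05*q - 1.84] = 5.62 - 14.76*q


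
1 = 1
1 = 1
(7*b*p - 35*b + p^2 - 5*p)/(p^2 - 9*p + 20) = (7*b + p)/(p - 4)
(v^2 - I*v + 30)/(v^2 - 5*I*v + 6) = (v + 5*I)/(v + I)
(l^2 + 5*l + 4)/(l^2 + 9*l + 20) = (l + 1)/(l + 5)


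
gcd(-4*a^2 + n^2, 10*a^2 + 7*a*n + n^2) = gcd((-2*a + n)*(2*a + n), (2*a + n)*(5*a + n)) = 2*a + n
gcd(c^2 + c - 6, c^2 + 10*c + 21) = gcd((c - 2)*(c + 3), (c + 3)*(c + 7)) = c + 3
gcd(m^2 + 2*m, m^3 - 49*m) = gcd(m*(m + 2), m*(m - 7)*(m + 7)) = m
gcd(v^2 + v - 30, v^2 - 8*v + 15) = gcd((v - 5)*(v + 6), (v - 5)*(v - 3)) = v - 5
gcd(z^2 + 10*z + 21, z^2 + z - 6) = z + 3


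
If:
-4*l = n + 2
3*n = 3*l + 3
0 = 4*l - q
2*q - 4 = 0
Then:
No Solution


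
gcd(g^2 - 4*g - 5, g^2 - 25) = g - 5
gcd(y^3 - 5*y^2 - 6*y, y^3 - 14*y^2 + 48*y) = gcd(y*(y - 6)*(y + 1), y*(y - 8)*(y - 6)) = y^2 - 6*y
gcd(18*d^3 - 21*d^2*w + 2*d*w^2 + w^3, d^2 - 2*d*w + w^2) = -d + w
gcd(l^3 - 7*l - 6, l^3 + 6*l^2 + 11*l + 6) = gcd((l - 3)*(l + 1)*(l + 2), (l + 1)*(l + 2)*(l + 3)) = l^2 + 3*l + 2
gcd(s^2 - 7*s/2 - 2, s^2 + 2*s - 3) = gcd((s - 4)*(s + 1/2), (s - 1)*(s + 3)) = 1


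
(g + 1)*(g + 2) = g^2 + 3*g + 2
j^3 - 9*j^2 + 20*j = j*(j - 5)*(j - 4)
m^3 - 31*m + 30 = (m - 5)*(m - 1)*(m + 6)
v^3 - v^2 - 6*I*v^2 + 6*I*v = v*(v - 1)*(v - 6*I)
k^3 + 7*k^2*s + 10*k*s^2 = k*(k + 2*s)*(k + 5*s)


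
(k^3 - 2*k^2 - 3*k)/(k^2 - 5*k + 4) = k*(k^2 - 2*k - 3)/(k^2 - 5*k + 4)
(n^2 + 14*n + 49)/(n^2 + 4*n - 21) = (n + 7)/(n - 3)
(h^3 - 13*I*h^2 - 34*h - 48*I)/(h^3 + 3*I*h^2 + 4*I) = (h^3 - 13*I*h^2 - 34*h - 48*I)/(h^3 + 3*I*h^2 + 4*I)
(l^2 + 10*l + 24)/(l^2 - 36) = (l + 4)/(l - 6)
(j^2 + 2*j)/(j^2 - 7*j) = (j + 2)/(j - 7)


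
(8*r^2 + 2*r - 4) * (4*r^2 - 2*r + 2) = 32*r^4 - 8*r^3 - 4*r^2 + 12*r - 8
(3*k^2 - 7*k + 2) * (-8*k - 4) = -24*k^3 + 44*k^2 + 12*k - 8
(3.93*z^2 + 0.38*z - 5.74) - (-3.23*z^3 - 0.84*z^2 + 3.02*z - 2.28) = 3.23*z^3 + 4.77*z^2 - 2.64*z - 3.46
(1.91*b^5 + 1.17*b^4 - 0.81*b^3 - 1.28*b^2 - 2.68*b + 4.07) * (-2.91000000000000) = -5.5581*b^5 - 3.4047*b^4 + 2.3571*b^3 + 3.7248*b^2 + 7.7988*b - 11.8437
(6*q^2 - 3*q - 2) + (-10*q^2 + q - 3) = -4*q^2 - 2*q - 5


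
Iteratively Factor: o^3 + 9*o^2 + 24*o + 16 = (o + 1)*(o^2 + 8*o + 16) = (o + 1)*(o + 4)*(o + 4)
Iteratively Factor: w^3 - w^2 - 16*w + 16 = (w - 1)*(w^2 - 16) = (w - 1)*(w + 4)*(w - 4)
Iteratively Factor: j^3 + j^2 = (j)*(j^2 + j) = j^2*(j + 1)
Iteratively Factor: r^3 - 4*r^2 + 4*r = (r)*(r^2 - 4*r + 4) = r*(r - 2)*(r - 2)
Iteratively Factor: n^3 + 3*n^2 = (n)*(n^2 + 3*n) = n^2*(n + 3)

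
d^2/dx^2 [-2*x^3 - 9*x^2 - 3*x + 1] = -12*x - 18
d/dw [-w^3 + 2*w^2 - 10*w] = -3*w^2 + 4*w - 10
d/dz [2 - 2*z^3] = -6*z^2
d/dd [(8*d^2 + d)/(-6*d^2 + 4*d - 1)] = (38*d^2 - 16*d - 1)/(36*d^4 - 48*d^3 + 28*d^2 - 8*d + 1)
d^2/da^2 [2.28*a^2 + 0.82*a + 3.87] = 4.56000000000000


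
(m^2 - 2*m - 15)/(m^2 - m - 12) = (m - 5)/(m - 4)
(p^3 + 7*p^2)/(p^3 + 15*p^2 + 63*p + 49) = p^2/(p^2 + 8*p + 7)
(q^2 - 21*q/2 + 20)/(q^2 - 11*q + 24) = (q - 5/2)/(q - 3)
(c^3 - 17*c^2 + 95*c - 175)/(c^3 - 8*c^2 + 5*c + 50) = (c - 7)/(c + 2)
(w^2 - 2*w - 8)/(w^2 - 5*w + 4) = (w + 2)/(w - 1)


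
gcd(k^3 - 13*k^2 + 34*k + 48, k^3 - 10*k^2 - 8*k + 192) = k^2 - 14*k + 48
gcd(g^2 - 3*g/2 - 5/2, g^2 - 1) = g + 1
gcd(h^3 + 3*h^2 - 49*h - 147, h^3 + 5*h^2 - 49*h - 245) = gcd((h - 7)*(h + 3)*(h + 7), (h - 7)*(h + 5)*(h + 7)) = h^2 - 49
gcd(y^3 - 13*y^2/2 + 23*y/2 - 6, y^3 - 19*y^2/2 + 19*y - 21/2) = y^2 - 5*y/2 + 3/2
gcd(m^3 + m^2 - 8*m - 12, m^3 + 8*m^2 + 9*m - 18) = 1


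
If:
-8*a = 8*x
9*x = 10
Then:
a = -10/9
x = 10/9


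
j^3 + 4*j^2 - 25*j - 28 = (j - 4)*(j + 1)*(j + 7)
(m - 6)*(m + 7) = m^2 + m - 42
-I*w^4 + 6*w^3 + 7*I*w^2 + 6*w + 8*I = (w - I)*(w + 2*I)*(w + 4*I)*(-I*w + 1)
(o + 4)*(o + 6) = o^2 + 10*o + 24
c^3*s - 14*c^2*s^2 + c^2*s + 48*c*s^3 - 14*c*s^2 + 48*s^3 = (c - 8*s)*(c - 6*s)*(c*s + s)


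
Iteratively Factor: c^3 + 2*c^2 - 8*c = (c + 4)*(c^2 - 2*c) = (c - 2)*(c + 4)*(c)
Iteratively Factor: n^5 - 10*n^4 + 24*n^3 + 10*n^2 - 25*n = (n - 5)*(n^4 - 5*n^3 - n^2 + 5*n) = n*(n - 5)*(n^3 - 5*n^2 - n + 5) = n*(n - 5)^2*(n^2 - 1) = n*(n - 5)^2*(n + 1)*(n - 1)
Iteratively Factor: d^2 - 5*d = (d - 5)*(d)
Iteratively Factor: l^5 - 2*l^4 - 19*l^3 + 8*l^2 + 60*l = (l - 2)*(l^4 - 19*l^2 - 30*l) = (l - 5)*(l - 2)*(l^3 + 5*l^2 + 6*l) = (l - 5)*(l - 2)*(l + 2)*(l^2 + 3*l) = l*(l - 5)*(l - 2)*(l + 2)*(l + 3)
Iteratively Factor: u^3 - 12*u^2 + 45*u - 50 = (u - 5)*(u^2 - 7*u + 10) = (u - 5)*(u - 2)*(u - 5)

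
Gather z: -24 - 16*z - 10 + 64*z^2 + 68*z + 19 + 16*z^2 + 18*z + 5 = 80*z^2 + 70*z - 10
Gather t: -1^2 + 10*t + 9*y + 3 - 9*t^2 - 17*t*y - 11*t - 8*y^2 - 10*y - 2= -9*t^2 + t*(-17*y - 1) - 8*y^2 - y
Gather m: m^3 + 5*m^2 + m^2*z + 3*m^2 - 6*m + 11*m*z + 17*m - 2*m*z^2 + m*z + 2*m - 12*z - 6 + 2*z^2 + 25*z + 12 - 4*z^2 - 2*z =m^3 + m^2*(z + 8) + m*(-2*z^2 + 12*z + 13) - 2*z^2 + 11*z + 6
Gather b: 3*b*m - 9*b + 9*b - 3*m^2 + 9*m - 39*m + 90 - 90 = 3*b*m - 3*m^2 - 30*m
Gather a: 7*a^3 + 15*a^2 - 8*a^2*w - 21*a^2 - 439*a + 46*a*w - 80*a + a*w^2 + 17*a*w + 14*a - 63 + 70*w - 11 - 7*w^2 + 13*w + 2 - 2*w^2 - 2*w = 7*a^3 + a^2*(-8*w - 6) + a*(w^2 + 63*w - 505) - 9*w^2 + 81*w - 72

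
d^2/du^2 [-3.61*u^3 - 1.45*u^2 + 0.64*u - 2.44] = -21.66*u - 2.9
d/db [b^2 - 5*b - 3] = 2*b - 5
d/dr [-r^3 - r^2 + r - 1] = -3*r^2 - 2*r + 1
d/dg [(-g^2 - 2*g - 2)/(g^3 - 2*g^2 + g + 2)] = (g^4 + 4*g^3 + g^2 - 12*g - 2)/(g^6 - 4*g^5 + 6*g^4 - 7*g^2 + 4*g + 4)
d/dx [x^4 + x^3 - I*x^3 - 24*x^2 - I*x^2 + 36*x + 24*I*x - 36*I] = 4*x^3 + 3*x^2*(1 - I) - 2*x*(24 + I) + 36 + 24*I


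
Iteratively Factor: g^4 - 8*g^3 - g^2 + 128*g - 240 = (g + 4)*(g^3 - 12*g^2 + 47*g - 60) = (g - 3)*(g + 4)*(g^2 - 9*g + 20) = (g - 4)*(g - 3)*(g + 4)*(g - 5)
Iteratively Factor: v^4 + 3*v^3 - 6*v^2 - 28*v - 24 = (v - 3)*(v^3 + 6*v^2 + 12*v + 8) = (v - 3)*(v + 2)*(v^2 + 4*v + 4) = (v - 3)*(v + 2)^2*(v + 2)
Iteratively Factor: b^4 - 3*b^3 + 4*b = (b + 1)*(b^3 - 4*b^2 + 4*b) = (b - 2)*(b + 1)*(b^2 - 2*b) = b*(b - 2)*(b + 1)*(b - 2)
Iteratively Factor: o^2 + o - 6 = (o - 2)*(o + 3)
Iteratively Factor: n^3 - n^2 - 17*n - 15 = (n - 5)*(n^2 + 4*n + 3) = (n - 5)*(n + 1)*(n + 3)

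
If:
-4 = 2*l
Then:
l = -2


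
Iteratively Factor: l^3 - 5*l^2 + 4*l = (l)*(l^2 - 5*l + 4) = l*(l - 4)*(l - 1)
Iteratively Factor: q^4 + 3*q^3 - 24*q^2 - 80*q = (q + 4)*(q^3 - q^2 - 20*q) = q*(q + 4)*(q^2 - q - 20) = q*(q - 5)*(q + 4)*(q + 4)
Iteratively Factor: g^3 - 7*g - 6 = (g + 2)*(g^2 - 2*g - 3) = (g + 1)*(g + 2)*(g - 3)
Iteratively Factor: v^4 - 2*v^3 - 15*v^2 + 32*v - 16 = (v - 1)*(v^3 - v^2 - 16*v + 16) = (v - 4)*(v - 1)*(v^2 + 3*v - 4) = (v - 4)*(v - 1)*(v + 4)*(v - 1)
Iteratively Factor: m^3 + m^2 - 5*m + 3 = (m - 1)*(m^2 + 2*m - 3) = (m - 1)*(m + 3)*(m - 1)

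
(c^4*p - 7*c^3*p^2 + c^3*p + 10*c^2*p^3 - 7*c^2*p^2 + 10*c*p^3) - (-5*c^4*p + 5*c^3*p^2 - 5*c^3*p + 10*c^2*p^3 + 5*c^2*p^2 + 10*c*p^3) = 6*c^4*p - 12*c^3*p^2 + 6*c^3*p - 12*c^2*p^2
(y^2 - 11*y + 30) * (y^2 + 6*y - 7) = y^4 - 5*y^3 - 43*y^2 + 257*y - 210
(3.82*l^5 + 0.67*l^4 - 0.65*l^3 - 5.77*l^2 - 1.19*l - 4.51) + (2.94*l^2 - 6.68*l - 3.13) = 3.82*l^5 + 0.67*l^4 - 0.65*l^3 - 2.83*l^2 - 7.87*l - 7.64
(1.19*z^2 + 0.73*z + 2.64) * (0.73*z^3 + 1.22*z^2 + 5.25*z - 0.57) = 0.8687*z^5 + 1.9847*z^4 + 9.0653*z^3 + 6.375*z^2 + 13.4439*z - 1.5048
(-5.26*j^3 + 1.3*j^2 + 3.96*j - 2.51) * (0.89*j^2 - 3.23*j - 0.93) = -4.6814*j^5 + 18.1468*j^4 + 4.2172*j^3 - 16.2337*j^2 + 4.4245*j + 2.3343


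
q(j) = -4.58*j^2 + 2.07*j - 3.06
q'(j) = 2.07 - 9.16*j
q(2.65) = -29.74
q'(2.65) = -22.20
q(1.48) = -10.03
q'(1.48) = -11.49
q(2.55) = -27.56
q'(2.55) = -21.29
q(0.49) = -3.15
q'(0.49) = -2.42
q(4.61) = -90.85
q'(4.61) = -40.16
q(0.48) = -3.12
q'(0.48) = -2.33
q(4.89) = -102.46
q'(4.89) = -42.72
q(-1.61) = -18.26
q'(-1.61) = 16.82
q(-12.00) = -687.42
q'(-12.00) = 111.99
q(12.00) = -637.74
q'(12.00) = -107.85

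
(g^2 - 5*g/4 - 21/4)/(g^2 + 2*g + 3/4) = (4*g^2 - 5*g - 21)/(4*g^2 + 8*g + 3)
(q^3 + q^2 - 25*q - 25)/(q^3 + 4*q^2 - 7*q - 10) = (q - 5)/(q - 2)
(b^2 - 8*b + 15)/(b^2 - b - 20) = (b - 3)/(b + 4)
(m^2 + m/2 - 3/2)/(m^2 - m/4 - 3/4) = 2*(2*m + 3)/(4*m + 3)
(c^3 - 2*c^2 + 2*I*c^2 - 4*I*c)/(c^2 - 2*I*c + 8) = c*(c - 2)/(c - 4*I)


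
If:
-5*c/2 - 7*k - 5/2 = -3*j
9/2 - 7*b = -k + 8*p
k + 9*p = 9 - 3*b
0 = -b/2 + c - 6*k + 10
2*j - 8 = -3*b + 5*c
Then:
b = -36/863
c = 451/863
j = 9267/1726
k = 3033/1726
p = 1413/1726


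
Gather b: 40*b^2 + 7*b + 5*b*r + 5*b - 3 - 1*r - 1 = 40*b^2 + b*(5*r + 12) - r - 4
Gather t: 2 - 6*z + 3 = 5 - 6*z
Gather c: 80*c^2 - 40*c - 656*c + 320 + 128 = 80*c^2 - 696*c + 448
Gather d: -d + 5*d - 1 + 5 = 4*d + 4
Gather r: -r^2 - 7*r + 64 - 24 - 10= -r^2 - 7*r + 30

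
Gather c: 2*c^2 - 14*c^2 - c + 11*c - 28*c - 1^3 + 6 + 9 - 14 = -12*c^2 - 18*c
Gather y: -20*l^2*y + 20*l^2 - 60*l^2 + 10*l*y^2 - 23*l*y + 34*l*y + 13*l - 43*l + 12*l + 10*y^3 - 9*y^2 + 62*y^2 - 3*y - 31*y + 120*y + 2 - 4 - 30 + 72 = -40*l^2 - 18*l + 10*y^3 + y^2*(10*l + 53) + y*(-20*l^2 + 11*l + 86) + 40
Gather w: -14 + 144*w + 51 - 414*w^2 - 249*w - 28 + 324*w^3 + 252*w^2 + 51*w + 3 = 324*w^3 - 162*w^2 - 54*w + 12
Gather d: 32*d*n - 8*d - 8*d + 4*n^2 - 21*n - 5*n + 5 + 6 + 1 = d*(32*n - 16) + 4*n^2 - 26*n + 12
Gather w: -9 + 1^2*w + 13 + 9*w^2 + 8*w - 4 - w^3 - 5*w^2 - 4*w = -w^3 + 4*w^2 + 5*w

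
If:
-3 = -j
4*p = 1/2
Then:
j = 3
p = 1/8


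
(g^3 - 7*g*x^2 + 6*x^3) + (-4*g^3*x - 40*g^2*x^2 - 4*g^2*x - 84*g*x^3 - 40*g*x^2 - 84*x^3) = -4*g^3*x + g^3 - 40*g^2*x^2 - 4*g^2*x - 84*g*x^3 - 47*g*x^2 - 78*x^3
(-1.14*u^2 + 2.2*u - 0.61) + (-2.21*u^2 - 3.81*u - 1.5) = -3.35*u^2 - 1.61*u - 2.11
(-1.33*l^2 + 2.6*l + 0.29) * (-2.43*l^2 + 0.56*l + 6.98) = 3.2319*l^4 - 7.0628*l^3 - 8.5321*l^2 + 18.3104*l + 2.0242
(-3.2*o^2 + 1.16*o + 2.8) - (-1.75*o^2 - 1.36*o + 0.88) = -1.45*o^2 + 2.52*o + 1.92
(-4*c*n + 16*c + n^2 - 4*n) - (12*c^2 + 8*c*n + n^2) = -12*c^2 - 12*c*n + 16*c - 4*n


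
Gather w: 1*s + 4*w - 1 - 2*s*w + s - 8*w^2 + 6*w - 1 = 2*s - 8*w^2 + w*(10 - 2*s) - 2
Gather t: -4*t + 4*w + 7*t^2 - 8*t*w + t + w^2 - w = 7*t^2 + t*(-8*w - 3) + w^2 + 3*w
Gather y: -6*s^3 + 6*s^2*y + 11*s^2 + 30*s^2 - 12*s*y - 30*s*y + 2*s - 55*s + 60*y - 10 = -6*s^3 + 41*s^2 - 53*s + y*(6*s^2 - 42*s + 60) - 10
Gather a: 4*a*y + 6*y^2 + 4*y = 4*a*y + 6*y^2 + 4*y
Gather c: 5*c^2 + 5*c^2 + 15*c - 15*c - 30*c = 10*c^2 - 30*c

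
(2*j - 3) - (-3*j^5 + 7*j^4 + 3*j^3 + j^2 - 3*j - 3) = 3*j^5 - 7*j^4 - 3*j^3 - j^2 + 5*j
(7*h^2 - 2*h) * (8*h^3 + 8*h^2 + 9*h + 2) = 56*h^5 + 40*h^4 + 47*h^3 - 4*h^2 - 4*h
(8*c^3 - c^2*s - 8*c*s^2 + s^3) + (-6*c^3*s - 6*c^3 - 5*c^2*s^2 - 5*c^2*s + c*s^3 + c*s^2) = -6*c^3*s + 2*c^3 - 5*c^2*s^2 - 6*c^2*s + c*s^3 - 7*c*s^2 + s^3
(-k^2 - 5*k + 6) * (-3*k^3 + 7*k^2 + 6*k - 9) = 3*k^5 + 8*k^4 - 59*k^3 + 21*k^2 + 81*k - 54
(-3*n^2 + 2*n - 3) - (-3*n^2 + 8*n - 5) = 2 - 6*n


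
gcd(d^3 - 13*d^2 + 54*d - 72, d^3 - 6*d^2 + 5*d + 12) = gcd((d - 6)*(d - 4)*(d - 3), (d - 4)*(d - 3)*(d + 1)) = d^2 - 7*d + 12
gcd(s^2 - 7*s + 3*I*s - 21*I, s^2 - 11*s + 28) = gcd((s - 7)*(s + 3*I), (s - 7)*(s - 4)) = s - 7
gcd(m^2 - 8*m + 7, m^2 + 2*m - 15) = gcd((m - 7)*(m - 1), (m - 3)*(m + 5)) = 1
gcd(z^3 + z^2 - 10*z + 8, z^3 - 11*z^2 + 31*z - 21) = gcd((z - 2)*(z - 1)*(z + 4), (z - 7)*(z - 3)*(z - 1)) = z - 1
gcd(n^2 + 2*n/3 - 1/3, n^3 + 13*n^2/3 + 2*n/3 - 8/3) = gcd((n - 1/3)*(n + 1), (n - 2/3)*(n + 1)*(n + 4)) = n + 1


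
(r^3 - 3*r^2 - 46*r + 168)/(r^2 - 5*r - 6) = (r^2 + 3*r - 28)/(r + 1)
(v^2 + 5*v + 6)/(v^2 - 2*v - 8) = (v + 3)/(v - 4)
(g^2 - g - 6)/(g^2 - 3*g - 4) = (-g^2 + g + 6)/(-g^2 + 3*g + 4)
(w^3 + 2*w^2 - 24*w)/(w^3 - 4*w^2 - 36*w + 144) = w/(w - 6)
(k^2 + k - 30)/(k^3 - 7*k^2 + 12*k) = (k^2 + k - 30)/(k*(k^2 - 7*k + 12))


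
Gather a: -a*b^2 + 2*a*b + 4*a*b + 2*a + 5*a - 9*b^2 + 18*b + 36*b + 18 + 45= a*(-b^2 + 6*b + 7) - 9*b^2 + 54*b + 63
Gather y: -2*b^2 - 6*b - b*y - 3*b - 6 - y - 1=-2*b^2 - 9*b + y*(-b - 1) - 7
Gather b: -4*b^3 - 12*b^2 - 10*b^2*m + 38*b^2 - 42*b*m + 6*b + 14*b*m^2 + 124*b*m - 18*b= -4*b^3 + b^2*(26 - 10*m) + b*(14*m^2 + 82*m - 12)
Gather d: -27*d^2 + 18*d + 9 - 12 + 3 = -27*d^2 + 18*d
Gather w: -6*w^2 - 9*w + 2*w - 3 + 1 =-6*w^2 - 7*w - 2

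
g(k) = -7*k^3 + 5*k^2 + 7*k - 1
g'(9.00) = -1604.00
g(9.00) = -4636.00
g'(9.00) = -1604.00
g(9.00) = -4636.00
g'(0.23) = 8.19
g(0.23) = 0.79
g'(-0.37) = 0.43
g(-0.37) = -2.55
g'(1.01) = -4.32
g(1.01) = 3.96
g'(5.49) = -571.04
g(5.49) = -970.15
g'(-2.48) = -146.96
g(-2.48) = 119.16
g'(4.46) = -366.12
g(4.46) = -491.34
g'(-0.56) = -5.19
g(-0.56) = -2.12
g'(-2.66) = -168.19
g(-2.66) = 147.51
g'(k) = -21*k^2 + 10*k + 7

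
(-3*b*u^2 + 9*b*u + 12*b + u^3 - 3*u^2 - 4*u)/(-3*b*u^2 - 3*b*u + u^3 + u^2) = (u - 4)/u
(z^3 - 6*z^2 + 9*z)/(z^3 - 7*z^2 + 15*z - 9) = z/(z - 1)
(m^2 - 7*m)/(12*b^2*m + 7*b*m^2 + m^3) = (m - 7)/(12*b^2 + 7*b*m + m^2)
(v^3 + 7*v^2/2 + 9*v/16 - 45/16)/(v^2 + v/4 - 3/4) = (4*v^2 + 17*v + 15)/(4*(v + 1))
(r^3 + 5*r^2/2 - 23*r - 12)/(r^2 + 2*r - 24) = r + 1/2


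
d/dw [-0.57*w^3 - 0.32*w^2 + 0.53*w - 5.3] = -1.71*w^2 - 0.64*w + 0.53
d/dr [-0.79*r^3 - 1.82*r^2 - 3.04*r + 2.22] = -2.37*r^2 - 3.64*r - 3.04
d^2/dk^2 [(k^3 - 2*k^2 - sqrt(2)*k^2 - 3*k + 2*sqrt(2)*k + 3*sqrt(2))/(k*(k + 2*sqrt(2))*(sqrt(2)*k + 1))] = 2*(-7*sqrt(2)*k^6 - 4*k^6 - 30*k^5 + 12*sqrt(2)*k^5 + 3*sqrt(2)*k^4 + 84*k^4 + 62*sqrt(2)*k^3 + 205*k^3 + 261*sqrt(2)*k^2 + 180*k + 24*sqrt(2))/(k^3*(2*sqrt(2)*k^6 + 30*k^5 + 87*sqrt(2)*k^4 + 245*k^3 + 174*sqrt(2)*k^2 + 120*k + 16*sqrt(2)))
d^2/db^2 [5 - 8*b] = 0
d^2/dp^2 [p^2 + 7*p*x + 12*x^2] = 2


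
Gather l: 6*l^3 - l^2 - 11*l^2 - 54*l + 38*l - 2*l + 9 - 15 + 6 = 6*l^3 - 12*l^2 - 18*l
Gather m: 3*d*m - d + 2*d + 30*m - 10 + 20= d + m*(3*d + 30) + 10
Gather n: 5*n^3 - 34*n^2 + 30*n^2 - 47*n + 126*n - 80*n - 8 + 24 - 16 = 5*n^3 - 4*n^2 - n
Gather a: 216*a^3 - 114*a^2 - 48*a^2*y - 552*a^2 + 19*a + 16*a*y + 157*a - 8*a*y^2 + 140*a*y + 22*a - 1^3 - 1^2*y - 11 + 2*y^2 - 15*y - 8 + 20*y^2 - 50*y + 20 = 216*a^3 + a^2*(-48*y - 666) + a*(-8*y^2 + 156*y + 198) + 22*y^2 - 66*y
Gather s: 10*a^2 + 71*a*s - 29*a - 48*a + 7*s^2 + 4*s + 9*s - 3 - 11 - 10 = 10*a^2 - 77*a + 7*s^2 + s*(71*a + 13) - 24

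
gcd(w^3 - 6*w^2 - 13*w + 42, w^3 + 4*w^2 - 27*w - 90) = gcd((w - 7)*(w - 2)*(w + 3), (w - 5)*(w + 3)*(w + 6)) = w + 3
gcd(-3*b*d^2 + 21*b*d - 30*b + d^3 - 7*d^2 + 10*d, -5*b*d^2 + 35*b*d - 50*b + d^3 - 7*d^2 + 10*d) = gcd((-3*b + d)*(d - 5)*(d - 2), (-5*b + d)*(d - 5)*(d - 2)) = d^2 - 7*d + 10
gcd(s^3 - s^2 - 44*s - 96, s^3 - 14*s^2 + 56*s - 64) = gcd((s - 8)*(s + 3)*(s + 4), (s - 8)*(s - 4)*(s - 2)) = s - 8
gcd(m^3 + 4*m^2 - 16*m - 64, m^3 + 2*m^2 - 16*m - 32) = m^2 - 16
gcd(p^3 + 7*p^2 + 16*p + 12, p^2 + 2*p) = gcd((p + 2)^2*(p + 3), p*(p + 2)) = p + 2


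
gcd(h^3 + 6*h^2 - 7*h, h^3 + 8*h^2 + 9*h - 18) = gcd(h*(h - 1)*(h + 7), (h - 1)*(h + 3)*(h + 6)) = h - 1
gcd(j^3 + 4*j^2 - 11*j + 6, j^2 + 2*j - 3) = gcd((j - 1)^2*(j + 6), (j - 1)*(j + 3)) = j - 1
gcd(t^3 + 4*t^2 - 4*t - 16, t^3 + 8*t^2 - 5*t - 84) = t + 4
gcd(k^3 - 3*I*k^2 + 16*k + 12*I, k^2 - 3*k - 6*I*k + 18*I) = k - 6*I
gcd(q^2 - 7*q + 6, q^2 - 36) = q - 6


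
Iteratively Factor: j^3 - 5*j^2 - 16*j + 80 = (j + 4)*(j^2 - 9*j + 20) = (j - 4)*(j + 4)*(j - 5)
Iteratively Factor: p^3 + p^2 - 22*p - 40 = (p + 4)*(p^2 - 3*p - 10) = (p - 5)*(p + 4)*(p + 2)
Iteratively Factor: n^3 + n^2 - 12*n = (n - 3)*(n^2 + 4*n) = (n - 3)*(n + 4)*(n)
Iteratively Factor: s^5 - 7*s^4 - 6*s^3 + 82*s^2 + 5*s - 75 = (s - 5)*(s^4 - 2*s^3 - 16*s^2 + 2*s + 15) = (s - 5)*(s + 1)*(s^3 - 3*s^2 - 13*s + 15) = (s - 5)*(s - 1)*(s + 1)*(s^2 - 2*s - 15) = (s - 5)*(s - 1)*(s + 1)*(s + 3)*(s - 5)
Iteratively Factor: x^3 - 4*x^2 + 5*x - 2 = (x - 1)*(x^2 - 3*x + 2) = (x - 2)*(x - 1)*(x - 1)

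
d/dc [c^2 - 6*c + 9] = 2*c - 6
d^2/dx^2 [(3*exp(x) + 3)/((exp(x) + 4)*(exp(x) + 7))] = 3*(exp(4*x) - 7*exp(3*x) - 135*exp(2*x) - 299*exp(x) + 476)*exp(x)/(exp(6*x) + 33*exp(5*x) + 447*exp(4*x) + 3179*exp(3*x) + 12516*exp(2*x) + 25872*exp(x) + 21952)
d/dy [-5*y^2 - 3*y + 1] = -10*y - 3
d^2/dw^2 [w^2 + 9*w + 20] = 2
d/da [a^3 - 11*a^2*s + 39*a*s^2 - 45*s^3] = 3*a^2 - 22*a*s + 39*s^2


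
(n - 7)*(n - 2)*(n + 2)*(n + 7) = n^4 - 53*n^2 + 196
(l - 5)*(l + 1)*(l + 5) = l^3 + l^2 - 25*l - 25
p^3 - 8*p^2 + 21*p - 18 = (p - 3)^2*(p - 2)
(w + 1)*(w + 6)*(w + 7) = w^3 + 14*w^2 + 55*w + 42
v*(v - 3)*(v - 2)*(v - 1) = v^4 - 6*v^3 + 11*v^2 - 6*v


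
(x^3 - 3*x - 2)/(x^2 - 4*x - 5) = (x^2 - x - 2)/(x - 5)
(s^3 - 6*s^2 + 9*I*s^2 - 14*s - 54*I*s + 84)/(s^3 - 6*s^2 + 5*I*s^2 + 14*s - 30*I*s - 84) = (s + 2*I)/(s - 2*I)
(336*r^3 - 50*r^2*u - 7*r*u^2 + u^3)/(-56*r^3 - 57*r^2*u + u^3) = (-6*r + u)/(r + u)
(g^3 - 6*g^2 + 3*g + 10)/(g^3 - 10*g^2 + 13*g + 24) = (g^2 - 7*g + 10)/(g^2 - 11*g + 24)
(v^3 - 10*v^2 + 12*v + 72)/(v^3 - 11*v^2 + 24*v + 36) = (v + 2)/(v + 1)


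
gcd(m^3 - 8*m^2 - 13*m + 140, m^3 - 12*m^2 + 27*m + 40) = m - 5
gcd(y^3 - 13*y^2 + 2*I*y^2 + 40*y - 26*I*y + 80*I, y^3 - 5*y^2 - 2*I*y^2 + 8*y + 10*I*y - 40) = y^2 + y*(-5 + 2*I) - 10*I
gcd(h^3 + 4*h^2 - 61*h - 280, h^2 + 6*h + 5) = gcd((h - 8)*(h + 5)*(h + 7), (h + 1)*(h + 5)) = h + 5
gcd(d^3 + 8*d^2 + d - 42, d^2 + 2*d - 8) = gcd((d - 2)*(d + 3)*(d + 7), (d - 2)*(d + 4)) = d - 2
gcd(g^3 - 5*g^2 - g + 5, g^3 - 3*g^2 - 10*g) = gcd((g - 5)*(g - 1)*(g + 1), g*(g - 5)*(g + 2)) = g - 5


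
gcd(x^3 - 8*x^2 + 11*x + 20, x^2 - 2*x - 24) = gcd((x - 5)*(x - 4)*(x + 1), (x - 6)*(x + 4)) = 1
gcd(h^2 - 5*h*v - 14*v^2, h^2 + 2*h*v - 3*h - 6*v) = h + 2*v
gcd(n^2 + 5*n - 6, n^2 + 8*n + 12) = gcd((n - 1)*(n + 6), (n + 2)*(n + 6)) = n + 6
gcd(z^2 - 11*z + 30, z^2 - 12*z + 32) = 1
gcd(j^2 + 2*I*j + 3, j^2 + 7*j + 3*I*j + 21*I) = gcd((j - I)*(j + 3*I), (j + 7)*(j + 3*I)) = j + 3*I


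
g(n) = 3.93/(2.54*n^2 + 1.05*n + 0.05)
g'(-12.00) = 0.00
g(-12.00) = 0.01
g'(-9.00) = 0.00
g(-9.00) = 0.02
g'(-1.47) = 1.58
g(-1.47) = 0.98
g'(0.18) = -74.78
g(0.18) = 12.23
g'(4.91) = -0.02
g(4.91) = 0.06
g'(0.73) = -3.97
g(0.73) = 1.81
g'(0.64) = -5.44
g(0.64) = 2.23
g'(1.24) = -1.04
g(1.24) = 0.75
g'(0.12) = -144.33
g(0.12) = 18.49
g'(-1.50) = 1.47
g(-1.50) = 0.94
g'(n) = 3.93*(-5.08*n - 1.05)/(2.54*n^2 + 1.05*n + 0.05)^2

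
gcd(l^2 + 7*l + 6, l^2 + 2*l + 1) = l + 1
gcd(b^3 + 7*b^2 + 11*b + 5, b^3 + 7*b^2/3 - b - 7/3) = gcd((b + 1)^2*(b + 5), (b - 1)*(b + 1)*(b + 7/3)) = b + 1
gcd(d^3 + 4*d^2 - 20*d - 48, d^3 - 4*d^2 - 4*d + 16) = d^2 - 2*d - 8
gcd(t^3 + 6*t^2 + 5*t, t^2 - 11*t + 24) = 1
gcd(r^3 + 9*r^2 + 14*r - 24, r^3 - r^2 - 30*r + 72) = r + 6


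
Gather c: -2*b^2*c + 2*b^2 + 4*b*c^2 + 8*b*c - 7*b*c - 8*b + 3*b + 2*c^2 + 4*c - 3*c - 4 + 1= 2*b^2 - 5*b + c^2*(4*b + 2) + c*(-2*b^2 + b + 1) - 3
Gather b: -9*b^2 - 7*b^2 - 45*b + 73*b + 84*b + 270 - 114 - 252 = -16*b^2 + 112*b - 96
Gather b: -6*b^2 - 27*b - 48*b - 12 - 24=-6*b^2 - 75*b - 36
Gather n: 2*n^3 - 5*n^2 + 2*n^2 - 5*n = 2*n^3 - 3*n^2 - 5*n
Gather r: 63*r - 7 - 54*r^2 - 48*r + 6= -54*r^2 + 15*r - 1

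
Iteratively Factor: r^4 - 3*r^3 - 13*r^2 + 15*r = (r - 1)*(r^3 - 2*r^2 - 15*r) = (r - 5)*(r - 1)*(r^2 + 3*r) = (r - 5)*(r - 1)*(r + 3)*(r)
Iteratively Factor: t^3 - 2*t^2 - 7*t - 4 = (t + 1)*(t^2 - 3*t - 4) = (t - 4)*(t + 1)*(t + 1)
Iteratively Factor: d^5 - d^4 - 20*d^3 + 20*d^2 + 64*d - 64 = (d + 2)*(d^4 - 3*d^3 - 14*d^2 + 48*d - 32) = (d - 2)*(d + 2)*(d^3 - d^2 - 16*d + 16) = (d - 4)*(d - 2)*(d + 2)*(d^2 + 3*d - 4) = (d - 4)*(d - 2)*(d + 2)*(d + 4)*(d - 1)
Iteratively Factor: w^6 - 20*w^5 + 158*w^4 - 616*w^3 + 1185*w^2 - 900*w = (w - 3)*(w^5 - 17*w^4 + 107*w^3 - 295*w^2 + 300*w) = w*(w - 3)*(w^4 - 17*w^3 + 107*w^2 - 295*w + 300) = w*(w - 3)^2*(w^3 - 14*w^2 + 65*w - 100) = w*(w - 4)*(w - 3)^2*(w^2 - 10*w + 25) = w*(w - 5)*(w - 4)*(w - 3)^2*(w - 5)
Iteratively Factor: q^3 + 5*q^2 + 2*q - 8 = (q - 1)*(q^2 + 6*q + 8) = (q - 1)*(q + 4)*(q + 2)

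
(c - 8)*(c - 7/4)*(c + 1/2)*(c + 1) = c^4 - 33*c^3/4 - c^2/8 + 129*c/8 + 7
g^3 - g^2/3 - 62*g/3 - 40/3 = (g - 5)*(g + 2/3)*(g + 4)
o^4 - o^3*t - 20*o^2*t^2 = o^2*(o - 5*t)*(o + 4*t)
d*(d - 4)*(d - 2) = d^3 - 6*d^2 + 8*d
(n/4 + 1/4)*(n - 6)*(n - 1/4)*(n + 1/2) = n^4/4 - 19*n^3/16 - 59*n^2/32 - 7*n/32 + 3/16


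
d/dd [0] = 0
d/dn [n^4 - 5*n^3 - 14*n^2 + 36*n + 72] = 4*n^3 - 15*n^2 - 28*n + 36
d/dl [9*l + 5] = 9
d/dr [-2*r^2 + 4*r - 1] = 4 - 4*r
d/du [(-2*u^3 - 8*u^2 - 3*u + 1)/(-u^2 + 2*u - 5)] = (2*u^4 - 8*u^3 + 11*u^2 + 82*u + 13)/(u^4 - 4*u^3 + 14*u^2 - 20*u + 25)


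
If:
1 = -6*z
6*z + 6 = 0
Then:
No Solution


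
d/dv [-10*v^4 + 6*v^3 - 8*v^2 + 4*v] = -40*v^3 + 18*v^2 - 16*v + 4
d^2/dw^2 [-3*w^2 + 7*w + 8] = -6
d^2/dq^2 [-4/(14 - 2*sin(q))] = 2*(-7*sin(q) + cos(q)^2 + 1)/(sin(q) - 7)^3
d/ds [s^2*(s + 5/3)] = s*(9*s + 10)/3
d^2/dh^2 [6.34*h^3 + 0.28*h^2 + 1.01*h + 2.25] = 38.04*h + 0.56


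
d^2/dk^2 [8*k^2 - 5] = 16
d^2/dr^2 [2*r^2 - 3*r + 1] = 4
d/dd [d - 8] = 1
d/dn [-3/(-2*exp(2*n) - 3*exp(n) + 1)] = (-12*exp(n) - 9)*exp(n)/(2*exp(2*n) + 3*exp(n) - 1)^2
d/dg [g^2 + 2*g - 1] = 2*g + 2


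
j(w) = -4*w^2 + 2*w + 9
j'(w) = 2 - 8*w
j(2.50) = -11.00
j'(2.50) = -18.00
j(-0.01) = 8.98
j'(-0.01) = 2.08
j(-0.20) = 8.44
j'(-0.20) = 3.60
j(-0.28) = 8.13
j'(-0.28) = 4.24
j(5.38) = -96.02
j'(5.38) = -41.04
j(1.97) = -2.58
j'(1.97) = -13.76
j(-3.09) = -35.37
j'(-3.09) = 26.72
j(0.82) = 7.95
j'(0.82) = -4.56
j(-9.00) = -333.00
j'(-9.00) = 74.00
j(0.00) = 9.00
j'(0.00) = 2.00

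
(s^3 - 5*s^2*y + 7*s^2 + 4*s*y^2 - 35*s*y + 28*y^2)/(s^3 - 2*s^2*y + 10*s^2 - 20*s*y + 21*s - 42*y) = (-s^2 + 5*s*y - 4*y^2)/(-s^2 + 2*s*y - 3*s + 6*y)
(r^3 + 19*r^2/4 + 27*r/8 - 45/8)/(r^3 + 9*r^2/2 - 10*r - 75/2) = (4*r^2 + 9*r - 9)/(4*(r^2 + 2*r - 15))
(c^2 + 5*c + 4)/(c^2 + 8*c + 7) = (c + 4)/(c + 7)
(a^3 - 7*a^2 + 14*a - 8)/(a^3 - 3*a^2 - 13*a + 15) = (a^2 - 6*a + 8)/(a^2 - 2*a - 15)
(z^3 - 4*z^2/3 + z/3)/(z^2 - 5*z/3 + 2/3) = z*(3*z - 1)/(3*z - 2)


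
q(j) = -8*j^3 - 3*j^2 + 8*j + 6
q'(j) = -24*j^2 - 6*j + 8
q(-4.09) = 470.44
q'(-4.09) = -368.93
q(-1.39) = 10.57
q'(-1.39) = -30.03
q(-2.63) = 109.74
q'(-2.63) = -142.23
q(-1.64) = 20.10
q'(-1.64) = -46.71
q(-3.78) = 364.98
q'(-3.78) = -312.24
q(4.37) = -683.96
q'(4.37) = -476.55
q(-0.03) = 5.76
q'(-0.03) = 8.16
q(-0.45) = 2.52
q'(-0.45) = 5.84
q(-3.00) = 171.00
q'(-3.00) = -190.00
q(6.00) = -1782.00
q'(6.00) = -892.00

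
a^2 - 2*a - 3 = (a - 3)*(a + 1)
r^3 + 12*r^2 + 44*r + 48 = (r + 2)*(r + 4)*(r + 6)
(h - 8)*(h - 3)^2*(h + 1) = h^4 - 13*h^3 + 43*h^2 - 15*h - 72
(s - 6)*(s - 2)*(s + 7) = s^3 - s^2 - 44*s + 84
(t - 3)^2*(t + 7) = t^3 + t^2 - 33*t + 63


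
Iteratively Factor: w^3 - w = (w + 1)*(w^2 - w) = (w - 1)*(w + 1)*(w)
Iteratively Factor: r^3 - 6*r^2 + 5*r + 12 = (r - 4)*(r^2 - 2*r - 3) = (r - 4)*(r + 1)*(r - 3)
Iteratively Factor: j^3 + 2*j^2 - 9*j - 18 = (j + 3)*(j^2 - j - 6) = (j + 2)*(j + 3)*(j - 3)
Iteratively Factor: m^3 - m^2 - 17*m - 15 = (m - 5)*(m^2 + 4*m + 3) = (m - 5)*(m + 3)*(m + 1)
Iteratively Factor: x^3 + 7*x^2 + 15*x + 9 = (x + 3)*(x^2 + 4*x + 3) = (x + 3)^2*(x + 1)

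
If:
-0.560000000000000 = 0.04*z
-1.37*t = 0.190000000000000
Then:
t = -0.14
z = -14.00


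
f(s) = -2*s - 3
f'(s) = -2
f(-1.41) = -0.18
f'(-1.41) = -2.00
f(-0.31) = -2.38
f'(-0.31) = -2.00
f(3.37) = -9.74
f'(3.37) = -2.00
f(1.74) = -6.48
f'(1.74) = -2.00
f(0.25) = -3.50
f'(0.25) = -2.00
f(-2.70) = 2.40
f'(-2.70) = -2.00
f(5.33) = -13.66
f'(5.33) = -2.00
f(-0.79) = -1.42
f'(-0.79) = -2.00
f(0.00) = -3.00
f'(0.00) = -2.00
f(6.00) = -15.00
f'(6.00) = -2.00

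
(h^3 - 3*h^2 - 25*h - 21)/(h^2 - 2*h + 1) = (h^3 - 3*h^2 - 25*h - 21)/(h^2 - 2*h + 1)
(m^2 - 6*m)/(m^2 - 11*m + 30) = m/(m - 5)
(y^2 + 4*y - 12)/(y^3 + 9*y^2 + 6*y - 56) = (y + 6)/(y^2 + 11*y + 28)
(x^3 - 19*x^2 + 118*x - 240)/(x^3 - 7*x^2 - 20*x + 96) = (x^2 - 11*x + 30)/(x^2 + x - 12)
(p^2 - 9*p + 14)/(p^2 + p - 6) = (p - 7)/(p + 3)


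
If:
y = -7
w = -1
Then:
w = -1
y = -7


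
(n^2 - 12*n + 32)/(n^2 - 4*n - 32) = (n - 4)/(n + 4)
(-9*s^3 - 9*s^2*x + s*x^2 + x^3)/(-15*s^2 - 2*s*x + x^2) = (-3*s^2 - 2*s*x + x^2)/(-5*s + x)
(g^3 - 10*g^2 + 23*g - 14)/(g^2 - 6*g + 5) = (g^2 - 9*g + 14)/(g - 5)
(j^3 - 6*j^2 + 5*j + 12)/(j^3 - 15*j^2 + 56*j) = (j^3 - 6*j^2 + 5*j + 12)/(j*(j^2 - 15*j + 56))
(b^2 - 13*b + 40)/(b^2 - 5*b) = (b - 8)/b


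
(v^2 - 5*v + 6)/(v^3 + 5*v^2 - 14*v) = (v - 3)/(v*(v + 7))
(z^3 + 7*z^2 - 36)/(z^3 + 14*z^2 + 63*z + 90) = (z - 2)/(z + 5)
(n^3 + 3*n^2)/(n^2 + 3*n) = n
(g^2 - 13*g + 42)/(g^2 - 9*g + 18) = (g - 7)/(g - 3)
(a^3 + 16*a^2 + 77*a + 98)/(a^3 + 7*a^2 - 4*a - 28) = (a + 7)/(a - 2)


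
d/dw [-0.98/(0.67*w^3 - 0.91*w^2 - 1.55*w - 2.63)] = (1.9698*w^2 - 1.7836*w - 1.519)/(-0.67*w^3 + 0.91*w^2 + 1.55*w + 2.63)^2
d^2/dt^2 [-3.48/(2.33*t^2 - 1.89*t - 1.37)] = (-37.785144*t^2 + 30.649752*t + 3.48*(4.66*t - 1.89)*(9.32*t - 3.78) + 22.217016)/(-2.33*t^2 + 1.89*t + 1.37)^3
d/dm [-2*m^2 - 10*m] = -4*m - 10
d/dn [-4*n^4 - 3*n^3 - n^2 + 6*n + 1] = -16*n^3 - 9*n^2 - 2*n + 6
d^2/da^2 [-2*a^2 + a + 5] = -4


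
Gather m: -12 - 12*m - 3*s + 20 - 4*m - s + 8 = -16*m - 4*s + 16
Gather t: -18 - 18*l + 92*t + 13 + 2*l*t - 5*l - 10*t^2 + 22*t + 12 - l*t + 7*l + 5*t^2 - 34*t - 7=-16*l - 5*t^2 + t*(l + 80)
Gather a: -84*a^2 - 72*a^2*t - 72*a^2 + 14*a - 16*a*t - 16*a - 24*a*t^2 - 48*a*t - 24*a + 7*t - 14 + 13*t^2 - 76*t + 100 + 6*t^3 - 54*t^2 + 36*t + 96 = a^2*(-72*t - 156) + a*(-24*t^2 - 64*t - 26) + 6*t^3 - 41*t^2 - 33*t + 182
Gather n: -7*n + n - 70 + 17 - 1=-6*n - 54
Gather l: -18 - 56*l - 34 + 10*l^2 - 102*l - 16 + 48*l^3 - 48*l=48*l^3 + 10*l^2 - 206*l - 68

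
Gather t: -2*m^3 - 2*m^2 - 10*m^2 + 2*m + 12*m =-2*m^3 - 12*m^2 + 14*m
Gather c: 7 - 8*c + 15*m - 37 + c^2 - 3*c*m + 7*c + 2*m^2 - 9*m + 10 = c^2 + c*(-3*m - 1) + 2*m^2 + 6*m - 20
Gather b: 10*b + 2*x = 10*b + 2*x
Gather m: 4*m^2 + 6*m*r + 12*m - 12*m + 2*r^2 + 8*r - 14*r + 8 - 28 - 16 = 4*m^2 + 6*m*r + 2*r^2 - 6*r - 36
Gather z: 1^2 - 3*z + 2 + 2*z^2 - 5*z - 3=2*z^2 - 8*z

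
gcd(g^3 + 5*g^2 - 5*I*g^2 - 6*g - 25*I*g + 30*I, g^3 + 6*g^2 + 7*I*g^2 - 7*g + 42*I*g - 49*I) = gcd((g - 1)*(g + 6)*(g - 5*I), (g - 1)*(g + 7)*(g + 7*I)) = g - 1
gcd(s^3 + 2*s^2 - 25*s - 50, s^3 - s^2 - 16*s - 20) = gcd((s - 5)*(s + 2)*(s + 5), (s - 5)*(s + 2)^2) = s^2 - 3*s - 10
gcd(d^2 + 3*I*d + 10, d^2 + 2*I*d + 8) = d - 2*I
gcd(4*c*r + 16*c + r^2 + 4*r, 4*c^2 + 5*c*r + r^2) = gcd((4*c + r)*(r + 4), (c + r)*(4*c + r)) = 4*c + r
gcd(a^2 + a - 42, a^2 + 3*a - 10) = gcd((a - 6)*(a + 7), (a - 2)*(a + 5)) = 1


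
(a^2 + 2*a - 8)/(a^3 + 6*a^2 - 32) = 1/(a + 4)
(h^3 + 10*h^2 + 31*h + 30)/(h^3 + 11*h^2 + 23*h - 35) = (h^2 + 5*h + 6)/(h^2 + 6*h - 7)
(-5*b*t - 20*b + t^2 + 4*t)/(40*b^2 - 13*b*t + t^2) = (t + 4)/(-8*b + t)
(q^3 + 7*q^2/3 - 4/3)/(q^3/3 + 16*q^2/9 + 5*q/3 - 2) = 3*(q^2 + 3*q + 2)/(q^2 + 6*q + 9)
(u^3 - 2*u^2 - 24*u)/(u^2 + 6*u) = (u^2 - 2*u - 24)/(u + 6)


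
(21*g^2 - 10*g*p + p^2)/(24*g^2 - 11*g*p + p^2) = (-7*g + p)/(-8*g + p)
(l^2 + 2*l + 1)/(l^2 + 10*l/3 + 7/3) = 3*(l + 1)/(3*l + 7)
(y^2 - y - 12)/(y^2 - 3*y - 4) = (y + 3)/(y + 1)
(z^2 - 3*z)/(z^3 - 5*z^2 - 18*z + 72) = z/(z^2 - 2*z - 24)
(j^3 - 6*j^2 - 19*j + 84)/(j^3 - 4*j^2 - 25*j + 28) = (j - 3)/(j - 1)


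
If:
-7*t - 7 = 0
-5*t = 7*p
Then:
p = 5/7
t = -1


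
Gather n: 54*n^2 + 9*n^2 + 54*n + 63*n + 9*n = 63*n^2 + 126*n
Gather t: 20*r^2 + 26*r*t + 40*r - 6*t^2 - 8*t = 20*r^2 + 40*r - 6*t^2 + t*(26*r - 8)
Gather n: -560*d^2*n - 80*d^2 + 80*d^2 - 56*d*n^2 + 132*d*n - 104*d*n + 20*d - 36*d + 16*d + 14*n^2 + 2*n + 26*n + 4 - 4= n^2*(14 - 56*d) + n*(-560*d^2 + 28*d + 28)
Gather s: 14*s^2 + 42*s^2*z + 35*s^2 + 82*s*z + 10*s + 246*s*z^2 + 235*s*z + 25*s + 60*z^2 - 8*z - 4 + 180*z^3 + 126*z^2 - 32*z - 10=s^2*(42*z + 49) + s*(246*z^2 + 317*z + 35) + 180*z^3 + 186*z^2 - 40*z - 14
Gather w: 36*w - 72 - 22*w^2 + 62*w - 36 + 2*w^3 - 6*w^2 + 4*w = 2*w^3 - 28*w^2 + 102*w - 108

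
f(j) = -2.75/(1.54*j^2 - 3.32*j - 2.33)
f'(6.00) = 0.04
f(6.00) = -0.08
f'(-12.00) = -0.00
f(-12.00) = -0.01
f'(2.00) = 0.99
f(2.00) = 0.98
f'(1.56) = 0.29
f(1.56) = 0.73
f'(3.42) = 1.06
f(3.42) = -0.64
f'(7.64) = 0.01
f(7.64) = -0.04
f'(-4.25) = -0.03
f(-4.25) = -0.07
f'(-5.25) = -0.02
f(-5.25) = -0.05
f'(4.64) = 0.13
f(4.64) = -0.18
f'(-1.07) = -2.04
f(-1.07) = -0.92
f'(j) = -2.75*(3.32 - 3.08*j)/(1.54*j^2 - 3.32*j - 2.33)^2 = (8.47*j - 9.13)/(-1.54*j^2 + 3.32*j + 2.33)^2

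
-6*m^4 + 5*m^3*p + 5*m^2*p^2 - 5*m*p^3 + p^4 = (-3*m + p)*(-2*m + p)*(-m + p)*(m + p)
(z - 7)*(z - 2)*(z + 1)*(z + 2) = z^4 - 6*z^3 - 11*z^2 + 24*z + 28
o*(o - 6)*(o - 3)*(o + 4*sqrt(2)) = o^4 - 9*o^3 + 4*sqrt(2)*o^3 - 36*sqrt(2)*o^2 + 18*o^2 + 72*sqrt(2)*o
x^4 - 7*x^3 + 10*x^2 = x^2*(x - 5)*(x - 2)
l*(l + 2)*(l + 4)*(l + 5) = l^4 + 11*l^3 + 38*l^2 + 40*l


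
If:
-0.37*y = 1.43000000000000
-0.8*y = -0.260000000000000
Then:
No Solution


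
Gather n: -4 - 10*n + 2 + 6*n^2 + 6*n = 6*n^2 - 4*n - 2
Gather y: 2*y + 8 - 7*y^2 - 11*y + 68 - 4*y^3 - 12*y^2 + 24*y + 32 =-4*y^3 - 19*y^2 + 15*y + 108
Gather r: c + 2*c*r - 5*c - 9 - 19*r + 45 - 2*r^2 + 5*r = -4*c - 2*r^2 + r*(2*c - 14) + 36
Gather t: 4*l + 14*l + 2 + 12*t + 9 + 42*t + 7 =18*l + 54*t + 18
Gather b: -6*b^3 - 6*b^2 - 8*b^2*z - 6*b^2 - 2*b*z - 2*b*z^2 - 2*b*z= -6*b^3 + b^2*(-8*z - 12) + b*(-2*z^2 - 4*z)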